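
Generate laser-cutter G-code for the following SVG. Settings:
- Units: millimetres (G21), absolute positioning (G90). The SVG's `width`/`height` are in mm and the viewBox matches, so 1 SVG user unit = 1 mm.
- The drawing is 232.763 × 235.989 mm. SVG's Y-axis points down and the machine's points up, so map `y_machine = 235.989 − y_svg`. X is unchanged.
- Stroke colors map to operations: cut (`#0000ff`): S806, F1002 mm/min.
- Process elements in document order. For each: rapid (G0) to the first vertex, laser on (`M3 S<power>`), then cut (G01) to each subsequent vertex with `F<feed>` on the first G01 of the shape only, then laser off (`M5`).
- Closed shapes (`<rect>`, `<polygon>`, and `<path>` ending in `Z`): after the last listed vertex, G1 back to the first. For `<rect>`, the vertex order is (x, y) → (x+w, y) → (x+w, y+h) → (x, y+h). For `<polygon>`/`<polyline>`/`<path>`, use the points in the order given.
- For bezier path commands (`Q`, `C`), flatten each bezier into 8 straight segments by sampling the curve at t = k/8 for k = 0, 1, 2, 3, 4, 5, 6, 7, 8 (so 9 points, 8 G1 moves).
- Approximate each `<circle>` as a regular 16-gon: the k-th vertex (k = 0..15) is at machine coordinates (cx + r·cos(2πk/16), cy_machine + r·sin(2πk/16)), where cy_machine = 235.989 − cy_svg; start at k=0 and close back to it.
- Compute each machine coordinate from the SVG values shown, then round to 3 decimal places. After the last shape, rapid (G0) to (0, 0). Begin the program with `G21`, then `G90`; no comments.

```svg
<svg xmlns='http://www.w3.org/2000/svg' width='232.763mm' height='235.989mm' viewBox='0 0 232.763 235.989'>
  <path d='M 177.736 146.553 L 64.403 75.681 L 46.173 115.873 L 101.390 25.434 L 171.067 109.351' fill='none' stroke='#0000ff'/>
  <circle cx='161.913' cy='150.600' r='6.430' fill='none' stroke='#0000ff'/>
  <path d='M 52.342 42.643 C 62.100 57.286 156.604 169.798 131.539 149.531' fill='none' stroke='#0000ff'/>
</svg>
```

viewBox `0 0 232.763 235.989` with mm width/height → 1 unit = 1 mm. Flip: y_m = 235.989 − y_svg.

**Shape 1** — `<path>` open polyline, stroke `#0000ff` → cut (S806, F1002). Machine vertices: (177.736,89.436) → (64.403,160.308) → (46.173,120.116) → (101.390,210.555) → (171.067,126.638). Open path.

**Shape 2** — `<circle>` circle, stroke `#0000ff` → cut (S806, F1002). Machine vertices: (168.343,85.389) → (167.854,87.850) → (166.460,89.936) → (164.374,91.330) → (161.913,91.819) → (159.452,91.330) → (157.366,89.936) → (155.972,87.850) → (155.483,85.389) → (155.972,82.928) → (157.366,80.842) → (159.452,79.448) → (161.913,78.959) → (164.374,79.448) → (166.460,80.842) → (167.854,82.928) → (168.343,85.389). Closed: final G1 returns to the first vertex.

**Shape 3** — `<path>` cubic bezier, stroke `#0000ff` → cut (S806, F1002). Control points (SVG): P0=(52.342,42.643), P1=(62.100,57.286), P2=(156.604,169.798), P3=(131.539,149.531); sampled at t=k/8. Machine vertices: (52.342,193.346) → (59.575,183.718) → (72.358,167.617) → (88.298,147.747) → (104.999,126.811) → (120.068,107.511) → (131.111,92.550) → (135.733,84.631) → (131.539,86.458). Open path.

G21
G90
G0 X177.736 Y89.436
M3 S806
G01 X64.403 Y160.308 F1002
G01 X46.173 Y120.116
G01 X101.390 Y210.555
G01 X171.067 Y126.638
M5
G0 X168.343 Y85.389
M3 S806
G01 X167.854 Y87.850 F1002
G01 X166.460 Y89.936
G01 X164.374 Y91.330
G01 X161.913 Y91.819
G01 X159.452 Y91.330
G01 X157.366 Y89.936
G01 X155.972 Y87.850
G01 X155.483 Y85.389
G01 X155.972 Y82.928
G01 X157.366 Y80.842
G01 X159.452 Y79.448
G01 X161.913 Y78.959
G01 X164.374 Y79.448
G01 X166.460 Y80.842
G01 X167.854 Y82.928
G01 X168.343 Y85.389
M5
G0 X52.342 Y193.346
M3 S806
G01 X59.575 Y183.718 F1002
G01 X72.358 Y167.617
G01 X88.298 Y147.747
G01 X104.999 Y126.811
G01 X120.068 Y107.511
G01 X131.111 Y92.550
G01 X135.733 Y84.631
G01 X131.539 Y86.458
M5
G0 X0.000 Y0.000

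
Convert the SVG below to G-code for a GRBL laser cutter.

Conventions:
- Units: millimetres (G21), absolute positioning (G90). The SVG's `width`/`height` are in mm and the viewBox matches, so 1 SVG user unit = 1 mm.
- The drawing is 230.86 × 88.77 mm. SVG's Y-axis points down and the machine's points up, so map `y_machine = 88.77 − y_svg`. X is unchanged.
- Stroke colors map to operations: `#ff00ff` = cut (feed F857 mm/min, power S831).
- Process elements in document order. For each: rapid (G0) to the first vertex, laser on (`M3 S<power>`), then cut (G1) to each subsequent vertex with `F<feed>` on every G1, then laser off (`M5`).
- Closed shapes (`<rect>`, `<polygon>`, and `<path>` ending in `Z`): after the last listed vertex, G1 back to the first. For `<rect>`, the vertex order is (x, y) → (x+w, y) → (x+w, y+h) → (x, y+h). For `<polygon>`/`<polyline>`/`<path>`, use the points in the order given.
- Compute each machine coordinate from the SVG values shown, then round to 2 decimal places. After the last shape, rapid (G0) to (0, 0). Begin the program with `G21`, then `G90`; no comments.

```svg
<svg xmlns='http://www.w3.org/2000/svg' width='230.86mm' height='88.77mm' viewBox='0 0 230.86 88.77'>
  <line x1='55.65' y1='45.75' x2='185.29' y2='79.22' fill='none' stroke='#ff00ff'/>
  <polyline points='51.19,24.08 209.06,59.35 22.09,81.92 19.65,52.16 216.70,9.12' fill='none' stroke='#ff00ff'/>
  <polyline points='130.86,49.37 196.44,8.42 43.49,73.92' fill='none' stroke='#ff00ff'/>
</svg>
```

G21
G90
G0 X55.65 Y43.02
M3 S831
G1 X185.29 Y9.55 F857
M5
G0 X51.19 Y64.69
M3 S831
G1 X209.06 Y29.42 F857
G1 X22.09 Y6.85 F857
G1 X19.65 Y36.61 F857
G1 X216.70 Y79.65 F857
M5
G0 X130.86 Y39.40
M3 S831
G1 X196.44 Y80.35 F857
G1 X43.49 Y14.85 F857
M5
G0 X0.00 Y0.00

Since the viewBox matches the mm dimensions, user units are millimetres directly. The only transform is the Y-flip y_m = 88.77 − y_svg.

Shape 1 is a line segment drawn with `<line>`. Its stroke #ff00ff means cut at S831, F857. After flipping Y the toolpath is (55.65,43.02) → (185.29,9.55).

Shape 2 is a open polyline drawn with `<polyline>`. Its stroke #ff00ff means cut at S831, F857. After flipping Y the toolpath is (51.19,64.69) → (209.06,29.42) → (22.09,6.85) → (19.65,36.61) → (216.70,79.65).

Shape 3 is a open polyline drawn with `<polyline>`. Its stroke #ff00ff means cut at S831, F857. After flipping Y the toolpath is (130.86,39.40) → (196.44,80.35) → (43.49,14.85).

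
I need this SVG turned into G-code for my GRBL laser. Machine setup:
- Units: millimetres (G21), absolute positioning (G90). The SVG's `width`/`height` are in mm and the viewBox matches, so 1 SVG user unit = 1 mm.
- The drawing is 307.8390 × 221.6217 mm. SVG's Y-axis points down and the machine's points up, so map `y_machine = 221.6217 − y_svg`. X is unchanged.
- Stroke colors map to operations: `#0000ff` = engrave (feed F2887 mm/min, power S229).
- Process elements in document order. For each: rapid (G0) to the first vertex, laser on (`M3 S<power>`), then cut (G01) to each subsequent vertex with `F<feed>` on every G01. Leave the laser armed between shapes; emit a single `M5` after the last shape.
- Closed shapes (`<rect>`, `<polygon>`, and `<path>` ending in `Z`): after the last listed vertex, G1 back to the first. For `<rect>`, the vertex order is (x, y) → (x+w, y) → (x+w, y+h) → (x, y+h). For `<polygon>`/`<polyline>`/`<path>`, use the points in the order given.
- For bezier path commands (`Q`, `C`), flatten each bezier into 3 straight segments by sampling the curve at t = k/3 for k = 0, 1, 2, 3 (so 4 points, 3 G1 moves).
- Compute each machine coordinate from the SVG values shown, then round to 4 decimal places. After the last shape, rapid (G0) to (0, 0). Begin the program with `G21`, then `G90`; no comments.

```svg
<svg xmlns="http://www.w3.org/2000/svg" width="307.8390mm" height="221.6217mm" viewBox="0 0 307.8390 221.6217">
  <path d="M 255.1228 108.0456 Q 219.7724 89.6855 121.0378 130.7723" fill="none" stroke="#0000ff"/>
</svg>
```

Since the viewBox matches the mm dimensions, user units are millimetres directly. The only transform is the Y-flip y_m = 221.6217 − y_svg.

Shape 1 is a quadratic bezier drawn with `<path>`. Its stroke #0000ff means engrave at S229, F2887. After flipping Y the toolpath is (255.1228,113.5761) → (224.5132,119.2110) → (179.8182,111.6354) → (121.0378,90.8494).

G21
G90
G0 X255.1228 Y113.5761
M3 S229
G01 X224.5132 Y119.2110 F2887
G01 X179.8182 Y111.6354 F2887
G01 X121.0378 Y90.8494 F2887
M5
G0 X0.0000 Y0.0000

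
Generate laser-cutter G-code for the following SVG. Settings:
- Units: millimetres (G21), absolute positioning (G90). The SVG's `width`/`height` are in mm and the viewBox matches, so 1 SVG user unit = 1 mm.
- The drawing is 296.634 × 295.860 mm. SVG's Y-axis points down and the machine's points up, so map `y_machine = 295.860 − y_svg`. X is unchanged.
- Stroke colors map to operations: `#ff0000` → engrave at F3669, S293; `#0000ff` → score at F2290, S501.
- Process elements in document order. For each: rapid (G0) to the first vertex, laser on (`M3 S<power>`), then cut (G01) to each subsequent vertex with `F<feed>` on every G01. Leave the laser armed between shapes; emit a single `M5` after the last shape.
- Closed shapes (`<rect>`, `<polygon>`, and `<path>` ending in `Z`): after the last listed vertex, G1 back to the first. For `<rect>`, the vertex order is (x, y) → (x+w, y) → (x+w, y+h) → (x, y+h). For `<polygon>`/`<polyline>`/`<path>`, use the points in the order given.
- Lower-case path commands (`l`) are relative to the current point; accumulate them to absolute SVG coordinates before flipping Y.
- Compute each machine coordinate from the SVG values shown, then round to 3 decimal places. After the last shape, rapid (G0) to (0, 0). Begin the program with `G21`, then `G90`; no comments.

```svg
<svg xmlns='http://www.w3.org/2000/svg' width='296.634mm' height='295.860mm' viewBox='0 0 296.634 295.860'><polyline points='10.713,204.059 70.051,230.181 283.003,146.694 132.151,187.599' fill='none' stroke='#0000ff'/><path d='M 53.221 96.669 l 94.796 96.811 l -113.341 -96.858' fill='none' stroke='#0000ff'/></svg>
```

1 u = 1 mm; y_m = 295.860 − y.

[1] `<polyline>` open polyline, #0000ff→score S501 F2290: (10.713,91.801) → (70.051,65.679) → (283.003,149.166) → (132.151,108.261)

[2] `<path>` open polyline, #0000ff→score S501 F2290: (53.221,199.191) → (148.017,102.380) → (34.676,199.238)

G21
G90
G0 X10.713 Y91.801
M3 S501
G01 X70.051 Y65.679 F2290
G01 X283.003 Y149.166 F2290
G01 X132.151 Y108.261 F2290
G0 X53.221 Y199.191
M3 S501
G01 X148.017 Y102.380 F2290
G01 X34.676 Y199.238 F2290
M5
G0 X0.000 Y0.000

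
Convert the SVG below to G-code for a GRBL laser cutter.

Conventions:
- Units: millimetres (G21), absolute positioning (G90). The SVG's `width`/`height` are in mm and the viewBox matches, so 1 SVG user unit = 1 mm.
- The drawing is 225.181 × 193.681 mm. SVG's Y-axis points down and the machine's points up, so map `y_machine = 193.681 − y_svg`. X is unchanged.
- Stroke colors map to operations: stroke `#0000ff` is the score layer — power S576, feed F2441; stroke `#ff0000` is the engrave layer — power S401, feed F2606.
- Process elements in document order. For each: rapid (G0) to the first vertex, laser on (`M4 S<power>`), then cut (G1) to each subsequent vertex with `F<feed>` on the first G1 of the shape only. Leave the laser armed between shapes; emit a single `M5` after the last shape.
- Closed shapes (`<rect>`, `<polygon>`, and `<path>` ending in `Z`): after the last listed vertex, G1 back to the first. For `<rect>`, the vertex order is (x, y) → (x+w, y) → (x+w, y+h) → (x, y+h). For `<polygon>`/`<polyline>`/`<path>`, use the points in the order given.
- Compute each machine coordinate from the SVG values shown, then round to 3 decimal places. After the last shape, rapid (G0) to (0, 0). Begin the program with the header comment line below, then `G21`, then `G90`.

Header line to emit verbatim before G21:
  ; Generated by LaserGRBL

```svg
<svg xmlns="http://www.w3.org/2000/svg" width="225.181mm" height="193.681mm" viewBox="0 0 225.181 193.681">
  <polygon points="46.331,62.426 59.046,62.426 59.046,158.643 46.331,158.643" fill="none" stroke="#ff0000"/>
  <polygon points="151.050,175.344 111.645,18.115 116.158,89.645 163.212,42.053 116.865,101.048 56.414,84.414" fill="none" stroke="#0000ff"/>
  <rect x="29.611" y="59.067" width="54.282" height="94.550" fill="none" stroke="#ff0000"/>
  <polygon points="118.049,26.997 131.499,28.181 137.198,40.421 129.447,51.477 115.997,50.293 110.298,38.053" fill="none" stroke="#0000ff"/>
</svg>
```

; Generated by LaserGRBL
G21
G90
G0 X46.331 Y131.255
M4 S401
G1 X59.046 Y131.255 F2606
G1 X59.046 Y35.038
G1 X46.331 Y35.038
G1 X46.331 Y131.255
G0 X151.050 Y18.337
M4 S576
G1 X111.645 Y175.566 F2441
G1 X116.158 Y104.036
G1 X163.212 Y151.628
G1 X116.865 Y92.633
G1 X56.414 Y109.267
G1 X151.050 Y18.337
G0 X29.611 Y134.614
M4 S401
G1 X83.893 Y134.614 F2606
G1 X83.893 Y40.064
G1 X29.611 Y40.064
G1 X29.611 Y134.614
G0 X118.049 Y166.684
M4 S576
G1 X131.499 Y165.500 F2441
G1 X137.198 Y153.260
G1 X129.447 Y142.204
G1 X115.997 Y143.388
G1 X110.298 Y155.628
G1 X118.049 Y166.684
M5
G0 X0.000 Y0.000

1 u = 1 mm; y_m = 193.681 − y.

[1] `<polygon>` rectangle, #ff0000→engrave S401 F2606: (46.331,131.255) → (59.046,131.255) → (59.046,35.038) → (46.331,35.038) → (46.331,131.255) (closed)

[2] `<polygon>` closed polygon, #0000ff→score S576 F2441: (151.050,18.337) → (111.645,175.566) → (116.158,104.036) → (163.212,151.628) → (116.865,92.633) → (56.414,109.267) → (151.050,18.337) (closed)

[3] `<rect>` rectangle, #ff0000→engrave S401 F2606: (29.611,134.614) → (83.893,134.614) → (83.893,40.064) → (29.611,40.064) → (29.611,134.614) (closed)

[4] `<polygon>` regular polygon, #0000ff→score S576 F2441: (118.049,166.684) → (131.499,165.500) → (137.198,153.260) → (129.447,142.204) → (115.997,143.388) → (110.298,155.628) → (118.049,166.684) (closed)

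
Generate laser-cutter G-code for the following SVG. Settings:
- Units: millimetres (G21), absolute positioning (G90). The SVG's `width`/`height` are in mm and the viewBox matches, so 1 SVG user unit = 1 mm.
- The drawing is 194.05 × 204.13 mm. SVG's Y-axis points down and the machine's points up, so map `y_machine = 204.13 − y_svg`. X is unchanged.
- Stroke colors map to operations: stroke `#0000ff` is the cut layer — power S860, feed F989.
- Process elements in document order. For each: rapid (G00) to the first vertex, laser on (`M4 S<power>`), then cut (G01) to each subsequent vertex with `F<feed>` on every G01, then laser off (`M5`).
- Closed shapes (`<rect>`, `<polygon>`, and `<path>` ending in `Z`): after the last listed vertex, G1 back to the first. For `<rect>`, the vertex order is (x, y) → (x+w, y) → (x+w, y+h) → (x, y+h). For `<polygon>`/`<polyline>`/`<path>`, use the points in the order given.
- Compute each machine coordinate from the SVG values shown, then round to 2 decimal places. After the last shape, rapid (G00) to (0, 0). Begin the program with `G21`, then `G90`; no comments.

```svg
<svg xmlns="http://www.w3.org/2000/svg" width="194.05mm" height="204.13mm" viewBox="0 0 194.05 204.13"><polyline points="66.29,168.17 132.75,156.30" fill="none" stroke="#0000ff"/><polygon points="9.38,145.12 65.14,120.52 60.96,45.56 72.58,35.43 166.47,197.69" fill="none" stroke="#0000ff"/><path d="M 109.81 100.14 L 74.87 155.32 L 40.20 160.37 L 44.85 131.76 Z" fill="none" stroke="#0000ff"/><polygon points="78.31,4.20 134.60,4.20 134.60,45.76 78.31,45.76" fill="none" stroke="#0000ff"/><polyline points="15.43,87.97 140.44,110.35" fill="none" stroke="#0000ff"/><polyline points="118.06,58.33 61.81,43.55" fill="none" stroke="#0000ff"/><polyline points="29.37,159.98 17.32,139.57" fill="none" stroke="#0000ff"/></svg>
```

viewBox `0 0 194.05 204.13` with mm width/height → 1 unit = 1 mm. Flip: y_m = 204.13 − y_svg.

**Shape 1** — `<polyline>` line segment, stroke `#0000ff` → cut (S860, F989). Machine vertices: (66.29,35.96) → (132.75,47.83). Open path.

**Shape 2** — `<polygon>` closed polygon, stroke `#0000ff` → cut (S860, F989). Machine vertices: (9.38,59.01) → (65.14,83.61) → (60.96,158.57) → (72.58,168.70) → (166.47,6.44) → (9.38,59.01). Closed: final G1 returns to the first vertex.

**Shape 3** — `<path>` closed polygon, stroke `#0000ff` → cut (S860, F989). Machine vertices: (109.81,103.99) → (74.87,48.81) → (40.20,43.76) → (44.85,72.37) → (109.81,103.99). Closed: final G1 returns to the first vertex.

**Shape 4** — `<polygon>` rectangle, stroke `#0000ff` → cut (S860, F989). Machine vertices: (78.31,199.93) → (134.60,199.93) → (134.60,158.37) → (78.31,158.37) → (78.31,199.93). Closed: final G1 returns to the first vertex.

**Shape 5** — `<polyline>` line segment, stroke `#0000ff` → cut (S860, F989). Machine vertices: (15.43,116.16) → (140.44,93.78). Open path.

**Shape 6** — `<polyline>` line segment, stroke `#0000ff` → cut (S860, F989). Machine vertices: (118.06,145.80) → (61.81,160.58). Open path.

**Shape 7** — `<polyline>` line segment, stroke `#0000ff` → cut (S860, F989). Machine vertices: (29.37,44.15) → (17.32,64.56). Open path.

G21
G90
G00 X66.29 Y35.96
M4 S860
G01 X132.75 Y47.83 F989
M5
G00 X9.38 Y59.01
M4 S860
G01 X65.14 Y83.61 F989
G01 X60.96 Y158.57 F989
G01 X72.58 Y168.70 F989
G01 X166.47 Y6.44 F989
G01 X9.38 Y59.01 F989
M5
G00 X109.81 Y103.99
M4 S860
G01 X74.87 Y48.81 F989
G01 X40.20 Y43.76 F989
G01 X44.85 Y72.37 F989
G01 X109.81 Y103.99 F989
M5
G00 X78.31 Y199.93
M4 S860
G01 X134.60 Y199.93 F989
G01 X134.60 Y158.37 F989
G01 X78.31 Y158.37 F989
G01 X78.31 Y199.93 F989
M5
G00 X15.43 Y116.16
M4 S860
G01 X140.44 Y93.78 F989
M5
G00 X118.06 Y145.80
M4 S860
G01 X61.81 Y160.58 F989
M5
G00 X29.37 Y44.15
M4 S860
G01 X17.32 Y64.56 F989
M5
G00 X0.00 Y0.00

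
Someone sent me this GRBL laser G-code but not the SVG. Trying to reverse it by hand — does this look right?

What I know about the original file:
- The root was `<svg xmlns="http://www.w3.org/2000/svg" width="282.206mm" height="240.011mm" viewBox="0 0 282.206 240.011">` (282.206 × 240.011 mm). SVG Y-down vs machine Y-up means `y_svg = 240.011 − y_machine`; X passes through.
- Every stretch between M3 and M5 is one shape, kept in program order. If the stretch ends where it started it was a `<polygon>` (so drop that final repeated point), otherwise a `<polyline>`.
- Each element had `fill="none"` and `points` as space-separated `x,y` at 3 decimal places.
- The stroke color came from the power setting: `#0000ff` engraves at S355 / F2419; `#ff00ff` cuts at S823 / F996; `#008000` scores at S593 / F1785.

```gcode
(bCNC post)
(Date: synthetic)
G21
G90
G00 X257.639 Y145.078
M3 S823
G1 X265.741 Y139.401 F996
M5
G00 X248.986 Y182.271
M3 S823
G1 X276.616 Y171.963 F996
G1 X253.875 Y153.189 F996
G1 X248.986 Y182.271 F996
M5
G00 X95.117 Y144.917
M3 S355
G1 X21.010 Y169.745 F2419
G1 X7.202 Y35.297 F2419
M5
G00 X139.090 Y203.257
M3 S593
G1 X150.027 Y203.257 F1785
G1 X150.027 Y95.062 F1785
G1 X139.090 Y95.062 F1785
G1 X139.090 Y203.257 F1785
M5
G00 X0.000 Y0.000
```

y_svg = 240.011 − y_m.

[1] S823→`#ff00ff` (cut); open run; points: 257.639,94.933 265.741,100.610

[2] S823→`#ff00ff` (cut); closed run; points: 248.986,57.740 276.616,68.048 253.875,86.822

[3] S355→`#0000ff` (engrave); open run; points: 95.117,95.094 21.010,70.266 7.202,204.714

[4] S593→`#008000` (score); closed run; points: 139.090,36.754 150.027,36.754 150.027,144.949 139.090,144.949

<svg xmlns="http://www.w3.org/2000/svg" width="282.206mm" height="240.011mm" viewBox="0 0 282.206 240.011">
  <polyline points="257.639,94.933 265.741,100.610" fill="none" stroke="#ff00ff"/>
  <polygon points="248.986,57.740 276.616,68.048 253.875,86.822" fill="none" stroke="#ff00ff"/>
  <polyline points="95.117,95.094 21.010,70.266 7.202,204.714" fill="none" stroke="#0000ff"/>
  <polygon points="139.090,36.754 150.027,36.754 150.027,144.949 139.090,144.949" fill="none" stroke="#008000"/>
</svg>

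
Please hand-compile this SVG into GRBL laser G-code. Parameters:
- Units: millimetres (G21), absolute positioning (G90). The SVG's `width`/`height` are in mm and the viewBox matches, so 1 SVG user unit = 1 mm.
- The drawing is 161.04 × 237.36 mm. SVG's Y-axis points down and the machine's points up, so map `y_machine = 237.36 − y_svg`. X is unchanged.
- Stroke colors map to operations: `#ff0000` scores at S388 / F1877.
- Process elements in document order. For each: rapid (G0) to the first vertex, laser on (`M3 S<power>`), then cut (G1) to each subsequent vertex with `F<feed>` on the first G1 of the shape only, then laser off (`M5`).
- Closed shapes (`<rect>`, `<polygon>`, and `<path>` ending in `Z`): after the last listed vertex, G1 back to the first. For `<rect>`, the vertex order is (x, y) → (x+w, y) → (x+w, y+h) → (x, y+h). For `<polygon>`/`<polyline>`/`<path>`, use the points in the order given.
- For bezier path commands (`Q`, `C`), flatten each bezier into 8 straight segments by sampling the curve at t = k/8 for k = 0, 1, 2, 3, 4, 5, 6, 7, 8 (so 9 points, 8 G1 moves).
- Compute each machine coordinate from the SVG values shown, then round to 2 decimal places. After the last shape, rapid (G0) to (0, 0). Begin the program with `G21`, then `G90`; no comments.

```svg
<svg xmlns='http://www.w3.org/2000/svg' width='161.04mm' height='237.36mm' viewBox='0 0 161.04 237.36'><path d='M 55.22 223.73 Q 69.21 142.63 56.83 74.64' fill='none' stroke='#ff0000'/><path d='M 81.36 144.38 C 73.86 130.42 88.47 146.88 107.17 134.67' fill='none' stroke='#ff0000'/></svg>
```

G21
G90
G0 X55.22 Y13.63
M3 S388
G1 X58.31 Y33.70 F1877
G1 X60.57 Y53.36
G1 X62.00 Y72.61
G1 X62.62 Y91.45
G1 X62.41 Y109.88
G1 X61.37 Y127.91
G1 X59.51 Y145.52
G1 X56.83 Y162.72
M5
G0 X81.36 Y92.98
M3 S388
G1 X79.55 Y96.90 F1877
G1 X79.60 Y98.67
G1 X81.30 Y98.97
G1 X84.44 Y98.49
G1 X88.81 Y97.93
G1 X94.19 Y97.98
G1 X100.38 Y99.34
G1 X107.17 Y102.69
M5
G0 X0.00 Y0.00

viewBox `0 0 161.04 237.36` with mm width/height → 1 unit = 1 mm. Flip: y_m = 237.36 − y_svg.

**Shape 1** — `<path>` quadratic bezier, stroke `#ff0000` → score (S388, F1877). Control points (SVG): P0=(55.22,223.73), P1=(69.21,142.63), P2=(56.83,74.64); sampled at t=k/8. Machine vertices: (55.22,13.63) → (58.31,33.70) → (60.57,53.36) → (62.00,72.61) → (62.62,91.45) → (62.41,109.88) → (61.37,127.91) → (59.51,145.52) → (56.83,162.72). Open path.

**Shape 2** — `<path>` cubic bezier, stroke `#ff0000` → score (S388, F1877). Control points (SVG): P0=(81.36,144.38), P1=(73.86,130.42), P2=(88.47,146.88), P3=(107.17,134.67); sampled at t=k/8. Machine vertices: (81.36,92.98) → (79.55,96.90) → (79.60,98.67) → (81.30,98.97) → (84.44,98.49) → (88.81,97.93) → (94.19,97.98) → (100.38,99.34) → (107.17,102.69). Open path.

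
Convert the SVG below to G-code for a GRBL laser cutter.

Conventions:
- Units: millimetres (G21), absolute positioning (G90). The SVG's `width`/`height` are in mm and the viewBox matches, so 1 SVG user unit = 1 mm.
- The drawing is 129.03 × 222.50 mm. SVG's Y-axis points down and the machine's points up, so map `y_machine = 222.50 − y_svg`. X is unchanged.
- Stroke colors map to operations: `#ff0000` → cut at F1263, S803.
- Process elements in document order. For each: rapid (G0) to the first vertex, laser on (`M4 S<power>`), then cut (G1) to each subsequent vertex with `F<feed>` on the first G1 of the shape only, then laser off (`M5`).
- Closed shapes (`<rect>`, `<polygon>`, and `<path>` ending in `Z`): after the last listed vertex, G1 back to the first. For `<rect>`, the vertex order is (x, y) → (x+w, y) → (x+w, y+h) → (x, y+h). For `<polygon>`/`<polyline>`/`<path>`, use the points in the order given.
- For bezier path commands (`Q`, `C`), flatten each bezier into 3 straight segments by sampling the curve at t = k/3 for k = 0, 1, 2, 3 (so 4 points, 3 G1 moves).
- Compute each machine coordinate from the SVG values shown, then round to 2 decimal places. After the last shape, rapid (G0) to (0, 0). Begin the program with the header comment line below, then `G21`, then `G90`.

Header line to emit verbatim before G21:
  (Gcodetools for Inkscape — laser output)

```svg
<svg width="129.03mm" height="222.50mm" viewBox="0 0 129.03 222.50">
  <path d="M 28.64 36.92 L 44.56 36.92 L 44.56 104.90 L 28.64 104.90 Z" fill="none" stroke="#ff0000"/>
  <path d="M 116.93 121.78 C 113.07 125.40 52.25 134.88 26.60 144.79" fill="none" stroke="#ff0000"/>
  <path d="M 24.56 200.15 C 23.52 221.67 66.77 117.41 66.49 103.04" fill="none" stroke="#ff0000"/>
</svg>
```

1 u = 1 mm; y_m = 222.50 − y.

[1] `<path>` rectangle, #ff0000→cut S803 F1263: (28.64,185.58) → (44.56,185.58) → (44.56,117.60) → (28.64,117.60) → (28.64,185.58) (closed)

[2] `<path>` cubic bezier, #ff0000→cut S803 F1263: (116.93,100.72) → (97.50,95.35) → (60.56,87.28) → (26.60,77.71)

[3] `<path>` cubic bezier, #ff0000→cut S803 F1263: (24.56,22.35) → (35.03,34.77) → (55.51,83.11) → (66.49,119.46)

(Gcodetools for Inkscape — laser output)
G21
G90
G0 X28.64 Y185.58
M4 S803
G1 X44.56 Y185.58 F1263
G1 X44.56 Y117.60
G1 X28.64 Y117.60
G1 X28.64 Y185.58
M5
G0 X116.93 Y100.72
M4 S803
G1 X97.50 Y95.35 F1263
G1 X60.56 Y87.28
G1 X26.60 Y77.71
M5
G0 X24.56 Y22.35
M4 S803
G1 X35.03 Y34.77 F1263
G1 X55.51 Y83.11
G1 X66.49 Y119.46
M5
G0 X0.00 Y0.00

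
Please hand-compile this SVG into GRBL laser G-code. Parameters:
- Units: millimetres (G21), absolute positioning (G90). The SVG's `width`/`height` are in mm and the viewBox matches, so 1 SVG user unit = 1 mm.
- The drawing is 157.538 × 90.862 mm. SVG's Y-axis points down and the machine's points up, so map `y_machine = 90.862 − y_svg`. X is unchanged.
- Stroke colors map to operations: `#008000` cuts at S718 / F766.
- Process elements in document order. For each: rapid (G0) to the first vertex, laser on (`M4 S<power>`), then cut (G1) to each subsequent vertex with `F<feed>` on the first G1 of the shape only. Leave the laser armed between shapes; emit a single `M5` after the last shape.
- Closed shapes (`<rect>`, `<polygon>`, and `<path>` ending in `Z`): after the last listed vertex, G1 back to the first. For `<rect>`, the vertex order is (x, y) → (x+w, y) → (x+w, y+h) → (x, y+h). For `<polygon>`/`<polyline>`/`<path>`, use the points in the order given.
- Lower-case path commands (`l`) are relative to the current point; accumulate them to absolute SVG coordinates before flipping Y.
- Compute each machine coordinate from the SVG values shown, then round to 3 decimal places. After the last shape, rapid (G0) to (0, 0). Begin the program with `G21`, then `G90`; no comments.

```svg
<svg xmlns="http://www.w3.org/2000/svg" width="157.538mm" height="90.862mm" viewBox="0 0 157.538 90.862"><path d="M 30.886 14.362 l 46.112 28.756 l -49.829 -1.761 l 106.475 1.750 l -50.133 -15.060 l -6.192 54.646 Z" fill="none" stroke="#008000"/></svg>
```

G21
G90
G0 X30.886 Y76.500
M4 S718
G1 X76.998 Y47.744 F766
G1 X27.169 Y49.505
G1 X133.644 Y47.755
G1 X83.511 Y62.815
G1 X77.319 Y8.169
G1 X30.886 Y76.500
M5
G0 X0.000 Y0.000

Since the viewBox matches the mm dimensions, user units are millimetres directly. The only transform is the Y-flip y_m = 90.862 − y_svg.

Shape 1 is a closed polygon drawn with `<path>`. Its stroke #008000 means cut at S718, F766. After flipping Y the toolpath is (30.886,76.500) → (76.998,47.744) → (27.169,49.505) → (133.644,47.755) → (83.511,62.815) → (77.319,8.169) → (30.886,76.500), returning to the start.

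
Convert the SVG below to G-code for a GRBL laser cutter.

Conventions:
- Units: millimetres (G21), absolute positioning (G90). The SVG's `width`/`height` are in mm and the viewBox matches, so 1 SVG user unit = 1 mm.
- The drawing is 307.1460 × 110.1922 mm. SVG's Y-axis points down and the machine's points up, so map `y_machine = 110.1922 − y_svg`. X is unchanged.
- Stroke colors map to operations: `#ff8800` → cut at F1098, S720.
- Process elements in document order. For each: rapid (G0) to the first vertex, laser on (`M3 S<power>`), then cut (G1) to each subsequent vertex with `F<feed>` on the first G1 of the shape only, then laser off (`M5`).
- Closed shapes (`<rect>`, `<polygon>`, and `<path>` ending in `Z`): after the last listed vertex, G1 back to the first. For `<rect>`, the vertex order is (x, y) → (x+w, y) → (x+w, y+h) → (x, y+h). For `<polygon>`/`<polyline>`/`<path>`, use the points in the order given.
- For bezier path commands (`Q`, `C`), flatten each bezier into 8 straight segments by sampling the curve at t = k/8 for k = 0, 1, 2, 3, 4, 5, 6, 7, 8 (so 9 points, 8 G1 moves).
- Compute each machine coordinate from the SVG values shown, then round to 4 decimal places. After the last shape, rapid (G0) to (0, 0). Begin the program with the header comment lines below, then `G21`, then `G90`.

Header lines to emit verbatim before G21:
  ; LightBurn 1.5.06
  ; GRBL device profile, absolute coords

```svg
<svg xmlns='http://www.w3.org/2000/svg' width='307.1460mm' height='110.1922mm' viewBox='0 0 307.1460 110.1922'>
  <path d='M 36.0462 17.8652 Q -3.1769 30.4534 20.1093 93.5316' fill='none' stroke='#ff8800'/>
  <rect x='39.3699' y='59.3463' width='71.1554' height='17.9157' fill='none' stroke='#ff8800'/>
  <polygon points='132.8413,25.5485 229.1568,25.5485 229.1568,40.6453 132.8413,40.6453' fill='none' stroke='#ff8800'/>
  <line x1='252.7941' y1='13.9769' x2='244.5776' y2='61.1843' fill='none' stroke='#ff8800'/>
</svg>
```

; LightBurn 1.5.06
; GRBL device profile, absolute coords
G21
G90
G0 X36.0462 Y92.3270
M3 S720
G1 X27.2171 Y88.3910 F1098
G1 X20.3415 Y82.8773
G1 X15.4192 Y75.7857
G1 X12.4504 Y67.1163
G1 X11.4350 Y56.8691
G1 X12.3730 Y45.0441
G1 X15.2645 Y31.6412
G1 X20.1093 Y16.6606
M5
G0 X39.3699 Y50.8459
M3 S720
G1 X110.5253 Y50.8459 F1098
G1 X110.5253 Y32.9302
G1 X39.3699 Y32.9302
G1 X39.3699 Y50.8459
M5
G0 X132.8413 Y84.6437
M3 S720
G1 X229.1568 Y84.6437 F1098
G1 X229.1568 Y69.5469
G1 X132.8413 Y69.5469
G1 X132.8413 Y84.6437
M5
G0 X252.7941 Y96.2153
M3 S720
G1 X244.5776 Y49.0079 F1098
M5
G0 X0.0000 Y0.0000

viewBox `0 0 307.1460 110.1922` with mm width/height → 1 unit = 1 mm. Flip: y_m = 110.1922 − y_svg.

**Shape 1** — `<path>` quadratic bezier, stroke `#ff8800` → cut (S720, F1098). Control points (SVG): P0=(36.0462,17.8652), P1=(-3.1769,30.4534), P2=(20.1093,93.5316); sampled at t=k/8. Machine vertices: (36.0462,92.3270) → (27.2171,88.3910) → (20.3415,82.8773) → (15.4192,75.7857) → (12.4504,67.1163) → (11.4350,56.8691) → (12.3730,45.0441) → (15.2645,31.6412) → (20.1093,16.6606). Open path.

**Shape 2** — `<rect>` rectangle, stroke `#ff8800` → cut (S720, F1098). Machine vertices: (39.3699,50.8459) → (110.5253,50.8459) → (110.5253,32.9302) → (39.3699,32.9302) → (39.3699,50.8459). Closed: final G1 returns to the first vertex.

**Shape 3** — `<polygon>` rectangle, stroke `#ff8800` → cut (S720, F1098). Machine vertices: (132.8413,84.6437) → (229.1568,84.6437) → (229.1568,69.5469) → (132.8413,69.5469) → (132.8413,84.6437). Closed: final G1 returns to the first vertex.

**Shape 4** — `<line>` line segment, stroke `#ff8800` → cut (S720, F1098). Machine vertices: (252.7941,96.2153) → (244.5776,49.0079). Open path.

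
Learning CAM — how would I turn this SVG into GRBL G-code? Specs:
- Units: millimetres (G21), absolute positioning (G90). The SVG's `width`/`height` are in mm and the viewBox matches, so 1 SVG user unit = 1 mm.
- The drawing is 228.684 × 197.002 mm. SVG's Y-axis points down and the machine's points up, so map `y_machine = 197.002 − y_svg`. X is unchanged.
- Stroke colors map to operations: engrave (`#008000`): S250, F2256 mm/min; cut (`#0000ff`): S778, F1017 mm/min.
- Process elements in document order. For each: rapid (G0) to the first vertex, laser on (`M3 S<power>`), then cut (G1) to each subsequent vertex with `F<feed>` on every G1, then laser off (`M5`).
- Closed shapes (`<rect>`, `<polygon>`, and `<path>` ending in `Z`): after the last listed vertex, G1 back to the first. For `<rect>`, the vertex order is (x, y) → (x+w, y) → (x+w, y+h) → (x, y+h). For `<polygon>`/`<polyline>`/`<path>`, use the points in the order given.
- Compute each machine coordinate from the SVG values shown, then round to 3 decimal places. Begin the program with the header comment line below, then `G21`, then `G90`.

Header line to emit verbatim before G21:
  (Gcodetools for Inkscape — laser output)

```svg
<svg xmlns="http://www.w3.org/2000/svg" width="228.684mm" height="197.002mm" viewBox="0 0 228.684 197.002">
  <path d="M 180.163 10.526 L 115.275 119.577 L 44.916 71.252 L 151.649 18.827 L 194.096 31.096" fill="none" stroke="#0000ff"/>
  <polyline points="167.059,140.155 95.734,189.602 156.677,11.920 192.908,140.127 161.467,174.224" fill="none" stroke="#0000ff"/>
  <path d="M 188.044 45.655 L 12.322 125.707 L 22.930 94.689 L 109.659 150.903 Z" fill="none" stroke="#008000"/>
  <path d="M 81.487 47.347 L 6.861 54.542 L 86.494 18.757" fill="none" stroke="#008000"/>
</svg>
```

(Gcodetools for Inkscape — laser output)
G21
G90
G0 X180.163 Y186.476
M3 S778
G1 X115.275 Y77.425 F1017
G1 X44.916 Y125.750 F1017
G1 X151.649 Y178.175 F1017
G1 X194.096 Y165.906 F1017
M5
G0 X167.059 Y56.847
M3 S778
G1 X95.734 Y7.400 F1017
G1 X156.677 Y185.082 F1017
G1 X192.908 Y56.875 F1017
G1 X161.467 Y22.778 F1017
M5
G0 X188.044 Y151.347
M3 S250
G1 X12.322 Y71.295 F2256
G1 X22.930 Y102.313 F2256
G1 X109.659 Y46.099 F2256
G1 X188.044 Y151.347 F2256
M5
G0 X81.487 Y149.655
M3 S250
G1 X6.861 Y142.460 F2256
G1 X86.494 Y178.245 F2256
M5

Since the viewBox matches the mm dimensions, user units are millimetres directly. The only transform is the Y-flip y_m = 197.002 − y_svg.

Shape 1 is a open polyline drawn with `<path>`. Its stroke #0000ff means cut at S778, F1017. After flipping Y the toolpath is (180.163,186.476) → (115.275,77.425) → (44.916,125.750) → (151.649,178.175) → (194.096,165.906).

Shape 2 is a open polyline drawn with `<polyline>`. Its stroke #0000ff means cut at S778, F1017. After flipping Y the toolpath is (167.059,56.847) → (95.734,7.400) → (156.677,185.082) → (192.908,56.875) → (161.467,22.778).

Shape 3 is a closed polygon drawn with `<path>`. Its stroke #008000 means engrave at S250, F2256. After flipping Y the toolpath is (188.044,151.347) → (12.322,71.295) → (22.930,102.313) → (109.659,46.099) → (188.044,151.347), returning to the start.

Shape 4 is a open polyline drawn with `<path>`. Its stroke #008000 means engrave at S250, F2256. After flipping Y the toolpath is (81.487,149.655) → (6.861,142.460) → (86.494,178.245).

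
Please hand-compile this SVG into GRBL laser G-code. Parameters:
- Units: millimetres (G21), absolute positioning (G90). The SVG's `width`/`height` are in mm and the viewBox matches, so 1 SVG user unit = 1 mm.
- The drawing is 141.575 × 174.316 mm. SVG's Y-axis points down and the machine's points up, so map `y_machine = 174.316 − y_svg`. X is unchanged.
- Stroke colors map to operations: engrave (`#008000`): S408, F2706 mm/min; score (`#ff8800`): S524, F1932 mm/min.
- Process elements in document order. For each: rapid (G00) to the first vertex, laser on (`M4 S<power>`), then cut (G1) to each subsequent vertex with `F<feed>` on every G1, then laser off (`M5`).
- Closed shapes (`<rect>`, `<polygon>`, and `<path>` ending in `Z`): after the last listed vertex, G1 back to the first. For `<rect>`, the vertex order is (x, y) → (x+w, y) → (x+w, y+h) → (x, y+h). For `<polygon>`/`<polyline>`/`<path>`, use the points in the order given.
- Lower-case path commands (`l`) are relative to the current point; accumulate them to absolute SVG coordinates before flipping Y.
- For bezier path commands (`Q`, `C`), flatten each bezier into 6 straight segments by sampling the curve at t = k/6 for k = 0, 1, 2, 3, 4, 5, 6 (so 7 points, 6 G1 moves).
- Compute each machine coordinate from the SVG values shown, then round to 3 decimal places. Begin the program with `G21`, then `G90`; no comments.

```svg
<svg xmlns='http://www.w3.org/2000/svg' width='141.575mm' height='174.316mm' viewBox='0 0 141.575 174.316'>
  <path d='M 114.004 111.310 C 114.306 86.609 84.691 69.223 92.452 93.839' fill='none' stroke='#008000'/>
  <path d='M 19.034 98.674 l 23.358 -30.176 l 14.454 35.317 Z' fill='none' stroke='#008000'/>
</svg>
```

viewBox `0 0 141.575 174.316` with mm width/height → 1 unit = 1 mm. Flip: y_m = 174.316 − y_svg.

**Shape 1** — `<path>` cubic bezier, stroke `#008000` → engrave (S408, F2706). Control points (SVG): P0=(114.004,111.310), P1=(114.306,86.609), P2=(84.691,69.223), P3=(92.452,93.839); sampled at t=k/6. Machine vertices: (114.004,63.006) → (111.973,74.586) → (106.826,83.984) → (100.431,90.235) → (94.657,92.377) → (91.375,89.445) → (92.452,80.477). Open path.

**Shape 2** — `<path>` regular polygon, stroke `#008000` → engrave (S408, F2706). Machine vertices: (19.034,75.642) → (42.392,105.818) → (56.846,70.501) → (19.034,75.642). Closed: final G1 returns to the first vertex.

G21
G90
G00 X114.004 Y63.006
M4 S408
G1 X111.973 Y74.586 F2706
G1 X106.826 Y83.984 F2706
G1 X100.431 Y90.235 F2706
G1 X94.657 Y92.377 F2706
G1 X91.375 Y89.445 F2706
G1 X92.452 Y80.477 F2706
M5
G00 X19.034 Y75.642
M4 S408
G1 X42.392 Y105.818 F2706
G1 X56.846 Y70.501 F2706
G1 X19.034 Y75.642 F2706
M5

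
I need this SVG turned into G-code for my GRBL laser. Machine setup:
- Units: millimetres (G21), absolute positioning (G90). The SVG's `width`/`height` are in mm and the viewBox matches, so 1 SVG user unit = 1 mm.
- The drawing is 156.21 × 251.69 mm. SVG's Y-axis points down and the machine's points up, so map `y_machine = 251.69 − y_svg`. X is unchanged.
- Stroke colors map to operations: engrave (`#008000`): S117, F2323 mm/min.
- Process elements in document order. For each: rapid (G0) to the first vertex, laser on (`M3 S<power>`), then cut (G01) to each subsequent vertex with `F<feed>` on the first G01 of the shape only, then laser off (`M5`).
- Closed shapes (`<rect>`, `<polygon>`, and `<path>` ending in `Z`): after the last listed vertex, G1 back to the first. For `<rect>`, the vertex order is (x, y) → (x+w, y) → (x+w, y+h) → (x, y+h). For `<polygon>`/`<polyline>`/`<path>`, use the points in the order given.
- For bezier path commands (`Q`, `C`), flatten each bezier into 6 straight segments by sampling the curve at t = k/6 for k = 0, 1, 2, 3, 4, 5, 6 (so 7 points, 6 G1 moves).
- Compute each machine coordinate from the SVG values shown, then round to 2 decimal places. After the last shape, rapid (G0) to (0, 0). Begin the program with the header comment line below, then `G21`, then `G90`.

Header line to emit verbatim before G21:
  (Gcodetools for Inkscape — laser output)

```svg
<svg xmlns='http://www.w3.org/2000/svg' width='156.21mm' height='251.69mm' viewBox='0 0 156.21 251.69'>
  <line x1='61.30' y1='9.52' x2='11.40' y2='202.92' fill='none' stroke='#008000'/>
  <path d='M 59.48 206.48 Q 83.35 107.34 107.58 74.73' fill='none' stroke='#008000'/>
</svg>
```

Since the viewBox matches the mm dimensions, user units are millimetres directly. The only transform is the Y-flip y_m = 251.69 − y_svg.

Shape 1 is a line segment drawn with `<line>`. Its stroke #008000 means engrave at S117, F2323. After flipping Y the toolpath is (61.30,242.17) → (11.40,48.77).

Shape 2 is a quadratic bezier drawn with `<path>`. Its stroke #008000 means engrave at S117, F2323. After flipping Y the toolpath is (59.48,45.21) → (67.45,76.41) → (75.43,103.91) → (83.44,127.72) → (91.47,147.83) → (99.51,164.24) → (107.58,176.96).

(Gcodetools for Inkscape — laser output)
G21
G90
G0 X61.30 Y242.17
M3 S117
G01 X11.40 Y48.77 F2323
M5
G0 X59.48 Y45.21
M3 S117
G01 X67.45 Y76.41 F2323
G01 X75.43 Y103.91
G01 X83.44 Y127.72
G01 X91.47 Y147.83
G01 X99.51 Y164.24
G01 X107.58 Y176.96
M5
G0 X0.00 Y0.00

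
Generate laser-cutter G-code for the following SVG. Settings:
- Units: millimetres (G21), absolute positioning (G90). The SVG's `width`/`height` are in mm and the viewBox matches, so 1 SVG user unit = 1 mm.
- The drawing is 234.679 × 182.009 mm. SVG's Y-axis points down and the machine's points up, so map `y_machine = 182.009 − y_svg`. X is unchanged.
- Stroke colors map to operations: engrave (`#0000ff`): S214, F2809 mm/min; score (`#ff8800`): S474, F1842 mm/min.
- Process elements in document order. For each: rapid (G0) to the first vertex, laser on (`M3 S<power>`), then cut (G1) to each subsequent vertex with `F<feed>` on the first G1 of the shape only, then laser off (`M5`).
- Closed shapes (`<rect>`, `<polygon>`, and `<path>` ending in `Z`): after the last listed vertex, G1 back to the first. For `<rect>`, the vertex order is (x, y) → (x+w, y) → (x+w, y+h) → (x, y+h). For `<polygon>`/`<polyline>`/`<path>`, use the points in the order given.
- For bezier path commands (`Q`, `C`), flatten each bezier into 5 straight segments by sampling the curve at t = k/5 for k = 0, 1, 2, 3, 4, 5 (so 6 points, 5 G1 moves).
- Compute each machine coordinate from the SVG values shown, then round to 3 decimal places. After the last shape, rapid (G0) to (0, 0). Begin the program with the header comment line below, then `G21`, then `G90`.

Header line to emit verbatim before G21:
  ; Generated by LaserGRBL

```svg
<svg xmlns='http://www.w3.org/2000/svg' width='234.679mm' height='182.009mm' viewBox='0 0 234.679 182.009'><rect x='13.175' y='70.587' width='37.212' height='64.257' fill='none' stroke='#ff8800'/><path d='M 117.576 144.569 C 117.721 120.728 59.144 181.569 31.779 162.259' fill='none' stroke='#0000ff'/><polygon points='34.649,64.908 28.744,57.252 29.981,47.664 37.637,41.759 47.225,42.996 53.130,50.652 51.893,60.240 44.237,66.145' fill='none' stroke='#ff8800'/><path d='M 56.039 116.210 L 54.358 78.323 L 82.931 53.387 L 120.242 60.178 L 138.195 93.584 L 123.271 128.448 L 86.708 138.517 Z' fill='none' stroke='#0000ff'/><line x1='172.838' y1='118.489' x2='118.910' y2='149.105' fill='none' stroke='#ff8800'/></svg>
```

; Generated by LaserGRBL
G21
G90
G0 X13.175 Y111.422
M3 S474
G1 X50.387 Y111.422 F1842
G1 X50.387 Y47.165
G1 X13.175 Y47.165
G1 X13.175 Y111.422
M5
G0 X117.576 Y37.440
M3 S214
G1 X111.336 Y42.901 F2809
G1 X95.319 Y35.951
G1 X73.843 Y24.501
G1 X51.224 Y16.463
G1 X31.779 Y19.750
M5
G0 X34.649 Y117.101
M3 S474
G1 X28.744 Y124.757 F1842
G1 X29.981 Y134.345
G1 X37.637 Y140.250
G1 X47.225 Y139.013
G1 X53.130 Y131.357
G1 X51.893 Y121.769
G1 X44.237 Y115.864
G1 X34.649 Y117.101
M5
G0 X56.039 Y65.799
M3 S214
G1 X54.358 Y103.686 F2809
G1 X82.931 Y128.622
G1 X120.242 Y121.831
G1 X138.195 Y88.425
G1 X123.271 Y53.561
G1 X86.708 Y43.492
G1 X56.039 Y65.799
M5
G0 X172.838 Y63.520
M3 S474
G1 X118.910 Y32.904 F1842
M5
G0 X0.000 Y0.000

1 u = 1 mm; y_m = 182.009 − y.

[1] `<rect>` rectangle, #ff8800→score S474 F1842: (13.175,111.422) → (50.387,111.422) → (50.387,47.165) → (13.175,47.165) → (13.175,111.422) (closed)

[2] `<path>` cubic bezier, #0000ff→engrave S214 F2809: (117.576,37.440) → (111.336,42.901) → (95.319,35.951) → (73.843,24.501) → (51.224,16.463) → (31.779,19.750)

[3] `<polygon>` regular polygon, #ff8800→score S474 F1842: (34.649,117.101) → (28.744,124.757) → (29.981,134.345) → (37.637,140.250) → (47.225,139.013) → (53.130,131.357) → (51.893,121.769) → (44.237,115.864) → (34.649,117.101) (closed)

[4] `<path>` regular polygon, #0000ff→engrave S214 F2809: (56.039,65.799) → (54.358,103.686) → (82.931,128.622) → (120.242,121.831) → (138.195,88.425) → (123.271,53.561) → (86.708,43.492) → (56.039,65.799) (closed)

[5] `<line>` line segment, #ff8800→score S474 F1842: (172.838,63.520) → (118.910,32.904)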